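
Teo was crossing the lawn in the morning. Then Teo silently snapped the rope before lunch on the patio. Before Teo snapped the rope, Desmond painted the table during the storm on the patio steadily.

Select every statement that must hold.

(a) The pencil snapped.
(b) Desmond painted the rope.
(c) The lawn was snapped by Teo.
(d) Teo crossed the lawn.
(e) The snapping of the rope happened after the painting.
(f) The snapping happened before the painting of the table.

(a) Not entailed — the rope is what snapped, not the pencil.
(b) Not entailed — Desmond painted the table, not the rope; the rope belongs to the snapping event.
(c) Not entailed — Teo snapped the rope, not the lawn; the lawn belongs to the crossing event.
(d) Not entailed — 'was crossing' is progressive on an accomplishment; it does not entail the completed 'crossed'.
(e) Entailed — the narrative places the painting before the snapping.
(f) Not entailed — the narrative places the painting before the snapping, not after.

(e)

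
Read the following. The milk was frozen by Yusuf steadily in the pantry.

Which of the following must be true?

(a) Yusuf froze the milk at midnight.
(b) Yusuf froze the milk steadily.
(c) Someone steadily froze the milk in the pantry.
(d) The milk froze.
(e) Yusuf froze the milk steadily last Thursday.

(a) Not entailed — 'at midnight' adds information not in the original event.
(b) Entailed — dropping 'in the pantry' leaves a sub-description the original still satisfies.
(c) Entailed — this follows by dropping conjuncts from the freezing event's description.
(d) Entailed — 'Yusuf froze the milk' is causative; it entails the inchoative 'the milk froze'.
(e) Not entailed — 'last Thursday' adds information not in the original event.

(b), (c), (d)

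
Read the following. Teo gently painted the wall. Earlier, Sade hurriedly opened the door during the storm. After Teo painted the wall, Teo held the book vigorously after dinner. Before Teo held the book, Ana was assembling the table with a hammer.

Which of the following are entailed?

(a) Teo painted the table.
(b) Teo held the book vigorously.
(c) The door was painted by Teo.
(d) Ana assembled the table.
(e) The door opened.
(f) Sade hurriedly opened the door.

(a) Not entailed — Teo painted the wall, not the table; the table belongs to the assembling event.
(b) Entailed — dropping 'after dinner' leaves a sub-description the original still satisfies.
(c) Not entailed — Teo painted the wall, not the door; the door belongs to the opening event.
(d) Not entailed — 'was assembling' is progressive on an accomplishment; it does not entail the completed 'assembled'.
(e) Entailed — 'Sade opened the door' is causative; it entails the inchoative 'the door opened'.
(f) Entailed — every conjunct here is already in the original opening event.

(b), (e), (f)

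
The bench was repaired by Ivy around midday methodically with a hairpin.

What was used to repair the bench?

'with a hairpin' marks the instrument of the repairing event.

a hairpin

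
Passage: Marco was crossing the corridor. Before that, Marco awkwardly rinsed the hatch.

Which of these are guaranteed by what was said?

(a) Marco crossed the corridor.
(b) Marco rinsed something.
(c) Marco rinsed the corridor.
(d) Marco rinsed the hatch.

(a) Not entailed — 'was crossing' is progressive on an accomplishment; it does not entail the completed 'crossed'.
(b) Entailed — the original entails any weakening of itself; this just drops 'awkwardly' and generalizes the patient.
(c) Not entailed — Marco rinsed the hatch, not the corridor; the corridor belongs to the crossing event.
(d) Entailed — this follows by dropping conjuncts from the rinsing event's description.

(b), (d)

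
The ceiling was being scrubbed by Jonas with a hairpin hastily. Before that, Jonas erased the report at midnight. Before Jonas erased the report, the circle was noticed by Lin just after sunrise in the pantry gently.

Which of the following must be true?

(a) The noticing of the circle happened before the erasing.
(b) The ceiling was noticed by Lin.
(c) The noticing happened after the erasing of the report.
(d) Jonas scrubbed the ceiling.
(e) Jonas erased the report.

(a), (d), (e)

(a) Entailed — the narrative places the noticing before the erasing.
(b) Not entailed — Lin noticed the circle, not the ceiling; the ceiling belongs to the scrubbing event.
(c) Not entailed — the narrative places the noticing before the erasing, not after.
(d) Entailed — 'scrub' is an activity; 'was scrubbing' entails that some scrubbing happened, so 'scrubbed' holds.
(e) Entailed — the original entails any weakening of itself; this just drops 'at midnight'.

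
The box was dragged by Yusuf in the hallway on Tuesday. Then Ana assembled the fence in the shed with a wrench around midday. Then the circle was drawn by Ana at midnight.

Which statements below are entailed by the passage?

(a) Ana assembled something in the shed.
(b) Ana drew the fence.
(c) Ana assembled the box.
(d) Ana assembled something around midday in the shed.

(a) Entailed — every conjunct here is already in the original assembling event.
(b) Not entailed — Ana drew the circle, not the fence; the fence belongs to the assembling event.
(c) Not entailed — Ana assembled the fence, not the box; the box belongs to the dragging event.
(d) Entailed — dropping 'with a wrench' and generalizing the patient leaves a sub-description the original still satisfies.

(a), (d)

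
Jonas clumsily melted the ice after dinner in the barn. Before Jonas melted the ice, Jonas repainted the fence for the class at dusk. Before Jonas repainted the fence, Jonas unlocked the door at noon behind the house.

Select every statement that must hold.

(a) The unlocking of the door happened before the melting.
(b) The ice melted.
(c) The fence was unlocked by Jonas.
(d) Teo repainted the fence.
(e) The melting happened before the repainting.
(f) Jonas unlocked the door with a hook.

(a), (b)

(a) Entailed — the narrative places the unlocking before the melting.
(b) Entailed — 'Jonas melted the ice' is causative; it entails the inchoative 'the ice melted'.
(c) Not entailed — Jonas unlocked the door, not the fence; the fence belongs to the repainting event.
(d) Not entailed — the passage has Jonas repainting the fence, not Teo.
(e) Not entailed — the narrative places the repainting before the melting, not after.
(f) Not entailed — 'with a hook' adds information not in the original event.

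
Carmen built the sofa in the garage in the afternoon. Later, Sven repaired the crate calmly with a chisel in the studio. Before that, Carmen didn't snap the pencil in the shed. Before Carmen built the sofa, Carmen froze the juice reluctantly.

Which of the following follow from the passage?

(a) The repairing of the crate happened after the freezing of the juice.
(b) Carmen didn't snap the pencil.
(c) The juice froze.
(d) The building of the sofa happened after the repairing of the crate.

(a) Entailed — the narrative places the freezing before the repairing.
(b) Not entailed — dropping 'in the shed' under negation is not valid — the original leaves open that Carmen snapped the pencil some other way.
(c) Entailed — 'Carmen froze the juice' is causative; it entails the inchoative 'the juice froze'.
(d) Not entailed — the narrative places the building before the repairing, not after.

(a), (c)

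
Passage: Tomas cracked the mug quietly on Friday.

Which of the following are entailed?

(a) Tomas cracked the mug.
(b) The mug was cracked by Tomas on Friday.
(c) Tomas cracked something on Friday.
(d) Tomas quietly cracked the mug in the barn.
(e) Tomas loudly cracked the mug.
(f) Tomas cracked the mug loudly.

(a) Entailed — the original entails any weakening of itself; this just drops 'on Friday', 'quietly'.
(b) Entailed — dropping 'quietly' leaves a sub-description the original still satisfies.
(c) Entailed — the original entails any weakening of itself; this just drops 'quietly' and generalizes the patient.
(d) Not entailed — 'in the barn' adds information not in the original event.
(e) Not entailed — 'loudly' adds a manner not in (and inconsistent with) the original.
(f) Not entailed — 'loudly' adds a manner not in (and inconsistent with) the original.

(a), (b), (c)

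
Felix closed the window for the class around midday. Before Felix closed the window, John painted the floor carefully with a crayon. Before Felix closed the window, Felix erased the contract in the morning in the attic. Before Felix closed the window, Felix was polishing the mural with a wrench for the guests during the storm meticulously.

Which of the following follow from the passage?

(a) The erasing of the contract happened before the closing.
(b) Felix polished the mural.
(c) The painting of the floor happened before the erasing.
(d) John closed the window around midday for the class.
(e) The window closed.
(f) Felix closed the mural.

(a) Entailed — the narrative places the erasing before the closing.
(b) Entailed — 'polish' is an activity; 'was polishing' entails that some polishing happened, so 'polished' holds.
(c) Not entailed — the narrative doesn't order the painting relative to the erasing.
(d) Not entailed — the passage has Felix closing the window, not John.
(e) Entailed — 'Felix closed the window' is causative; it entails the inchoative 'the window closed'.
(f) Not entailed — Felix closed the window, not the mural; the mural belongs to the polishing event.

(a), (b), (e)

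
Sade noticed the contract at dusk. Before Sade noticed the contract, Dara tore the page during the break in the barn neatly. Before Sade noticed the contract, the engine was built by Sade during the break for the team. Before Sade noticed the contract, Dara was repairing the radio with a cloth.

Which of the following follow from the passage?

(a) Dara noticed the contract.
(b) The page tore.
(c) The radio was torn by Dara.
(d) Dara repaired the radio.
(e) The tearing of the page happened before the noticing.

(a) Not entailed — the passage has Sade noticing the contract, not Dara.
(b) Entailed — 'Dara tore the page' is causative; it entails the inchoative 'the page tore'.
(c) Not entailed — Dara tore the page, not the radio; the radio belongs to the repairing event.
(d) Not entailed — 'was repairing' is progressive on an accomplishment; it does not entail the completed 'repaired'.
(e) Entailed — the narrative places the tearing before the noticing.

(b), (e)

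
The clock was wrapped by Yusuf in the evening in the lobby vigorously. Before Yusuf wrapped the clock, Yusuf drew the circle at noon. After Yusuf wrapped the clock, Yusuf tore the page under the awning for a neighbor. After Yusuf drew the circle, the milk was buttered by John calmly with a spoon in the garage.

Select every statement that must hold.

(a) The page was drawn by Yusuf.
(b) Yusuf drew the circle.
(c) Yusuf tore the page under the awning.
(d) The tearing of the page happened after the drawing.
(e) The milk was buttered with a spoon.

(a) Not entailed — Yusuf drew the circle, not the page; the page belongs to the tearing event.
(b) Entailed — the original entails any weakening of itself; this just drops 'at noon'.
(c) Entailed — this follows by dropping conjuncts from the tearing event's description.
(d) Entailed — the narrative places the drawing before the tearing.
(e) Entailed — this follows by dropping conjuncts from the buttering event's description.

(b), (c), (d), (e)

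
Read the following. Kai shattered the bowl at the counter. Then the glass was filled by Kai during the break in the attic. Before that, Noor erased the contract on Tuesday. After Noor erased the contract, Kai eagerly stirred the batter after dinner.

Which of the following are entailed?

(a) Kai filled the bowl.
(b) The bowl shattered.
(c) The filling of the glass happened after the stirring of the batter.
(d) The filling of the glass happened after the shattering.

(b), (d)

(a) Not entailed — Kai filled the glass, not the bowl; the bowl belongs to the shattering event.
(b) Entailed — 'Kai shattered the bowl' is causative; it entails the inchoative 'the bowl shattered'.
(c) Not entailed — the narrative doesn't order the stirring relative to the filling.
(d) Entailed — the narrative places the shattering before the filling.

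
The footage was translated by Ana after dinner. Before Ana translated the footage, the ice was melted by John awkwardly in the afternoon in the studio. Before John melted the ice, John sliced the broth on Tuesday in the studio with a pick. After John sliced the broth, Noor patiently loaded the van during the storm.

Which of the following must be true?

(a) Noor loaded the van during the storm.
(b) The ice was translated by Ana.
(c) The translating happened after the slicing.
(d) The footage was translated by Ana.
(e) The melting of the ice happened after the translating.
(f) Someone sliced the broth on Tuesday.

(a), (c), (d), (f)

(a) Entailed — every conjunct here is already in the original loading event.
(b) Not entailed — Ana translated the footage, not the ice; the ice belongs to the melting event.
(c) Entailed — the narrative places the slicing before the translating.
(d) Entailed — dropping 'after dinner' leaves a sub-description the original still satisfies.
(e) Not entailed — the narrative places the melting before the translating, not after.
(f) Entailed — this follows by dropping conjuncts from the slicing event's description.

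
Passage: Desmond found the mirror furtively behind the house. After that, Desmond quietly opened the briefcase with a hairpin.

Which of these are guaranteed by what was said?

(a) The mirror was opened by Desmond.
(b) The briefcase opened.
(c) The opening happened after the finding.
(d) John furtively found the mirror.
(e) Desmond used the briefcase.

(b), (c)

(a) Not entailed — Desmond opened the briefcase, not the mirror; the mirror belongs to the finding event.
(b) Entailed — 'Desmond opened the briefcase' is causative; it entails the inchoative 'the briefcase opened'.
(c) Entailed — the narrative places the finding before the opening.
(d) Not entailed — the passage has Desmond finding the mirror, not John.
(e) Not entailed — the briefcase is the patient, not an instrument — Desmond used a hairpin.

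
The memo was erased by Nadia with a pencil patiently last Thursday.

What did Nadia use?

a pencil

'with a pencil' marks the instrument of the erasing event.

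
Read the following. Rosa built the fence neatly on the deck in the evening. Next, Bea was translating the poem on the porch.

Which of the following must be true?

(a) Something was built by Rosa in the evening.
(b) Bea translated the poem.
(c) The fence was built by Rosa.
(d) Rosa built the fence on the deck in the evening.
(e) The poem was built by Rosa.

(a) Entailed — the original entails any weakening of itself; this just drops 'neatly', 'on the deck' and generalizes the patient.
(b) Not entailed — 'was translating' is progressive on an accomplishment; it does not entail the completed 'translated'.
(c) Entailed — this follows by dropping conjuncts from the building event's description.
(d) Entailed — the original entails any weakening of itself; this just drops 'neatly'.
(e) Not entailed — Rosa built the fence, not the poem; the poem belongs to the translating event.

(a), (c), (d)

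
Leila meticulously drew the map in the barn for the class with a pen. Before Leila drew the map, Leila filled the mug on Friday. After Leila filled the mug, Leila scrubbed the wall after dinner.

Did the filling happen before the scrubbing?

The narrative orders the filling before the scrubbing.

yes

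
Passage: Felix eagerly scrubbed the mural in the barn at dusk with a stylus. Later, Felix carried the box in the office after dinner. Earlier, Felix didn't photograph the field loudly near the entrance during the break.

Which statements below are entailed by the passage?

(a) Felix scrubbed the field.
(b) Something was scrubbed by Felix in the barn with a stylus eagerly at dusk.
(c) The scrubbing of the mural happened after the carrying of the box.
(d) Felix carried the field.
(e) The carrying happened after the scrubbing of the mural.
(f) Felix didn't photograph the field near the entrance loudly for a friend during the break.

(b), (e), (f)

(a) Not entailed — Felix scrubbed the mural, not the field; the field belongs to the photographing event.
(b) Entailed — the original entails any weakening of itself; this just generalizes the patient.
(c) Not entailed — the narrative places the scrubbing before the carrying, not after.
(d) Not entailed — Felix carried the box, not the field; the field belongs to the photographing event.
(e) Entailed — the narrative places the scrubbing before the carrying.
(f) Entailed — under negation, adding a further restriction is entailed: if no such photographing event occurred, none occurred for a friend either.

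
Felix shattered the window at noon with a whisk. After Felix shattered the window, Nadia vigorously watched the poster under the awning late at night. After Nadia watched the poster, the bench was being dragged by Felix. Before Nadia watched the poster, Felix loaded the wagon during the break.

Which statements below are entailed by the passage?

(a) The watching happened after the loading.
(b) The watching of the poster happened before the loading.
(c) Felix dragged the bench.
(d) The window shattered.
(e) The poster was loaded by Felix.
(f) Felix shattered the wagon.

(a), (c), (d)

(a) Entailed — the narrative places the loading before the watching.
(b) Not entailed — the narrative places the loading before the watching, not after.
(c) Entailed — 'drag' is an activity; 'was dragging' entails that some dragging happened, so 'dragged' holds.
(d) Entailed — 'Felix shattered the window' is causative; it entails the inchoative 'the window shattered'.
(e) Not entailed — Felix loaded the wagon, not the poster; the poster belongs to the watching event.
(f) Not entailed — Felix shattered the window, not the wagon; the wagon belongs to the loading event.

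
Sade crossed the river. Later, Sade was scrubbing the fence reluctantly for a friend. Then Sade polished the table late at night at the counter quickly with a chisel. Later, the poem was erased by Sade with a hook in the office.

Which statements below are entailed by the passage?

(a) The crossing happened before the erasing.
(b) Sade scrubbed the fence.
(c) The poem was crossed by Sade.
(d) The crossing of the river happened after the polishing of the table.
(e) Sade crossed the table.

(a) Entailed — the narrative places the crossing before the erasing.
(b) Entailed — 'scrub' is an activity; 'was scrubbing' entails that some scrubbing happened, so 'scrubbed' holds.
(c) Not entailed — Sade crossed the river, not the poem; the poem belongs to the erasing event.
(d) Not entailed — the narrative places the crossing before the polishing, not after.
(e) Not entailed — Sade crossed the river, not the table; the table belongs to the polishing event.

(a), (b)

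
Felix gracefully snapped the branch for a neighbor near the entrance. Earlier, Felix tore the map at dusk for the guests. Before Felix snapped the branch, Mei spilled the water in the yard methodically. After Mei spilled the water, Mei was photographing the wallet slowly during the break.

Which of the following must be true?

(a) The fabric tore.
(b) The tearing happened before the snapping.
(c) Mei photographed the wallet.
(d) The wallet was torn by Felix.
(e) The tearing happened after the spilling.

(b)

(a) Not entailed — the map is what tore, not the fabric.
(b) Entailed — the narrative places the tearing before the snapping.
(c) Not entailed — 'was photographing' is progressive on an accomplishment; it does not entail the completed 'photographed'.
(d) Not entailed — Felix tore the map, not the wallet; the wallet belongs to the photographing event.
(e) Not entailed — the narrative doesn't order the spilling relative to the tearing.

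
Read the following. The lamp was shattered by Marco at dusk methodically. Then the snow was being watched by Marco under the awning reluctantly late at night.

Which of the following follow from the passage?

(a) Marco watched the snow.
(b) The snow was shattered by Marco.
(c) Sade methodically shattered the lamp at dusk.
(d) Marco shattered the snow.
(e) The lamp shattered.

(a) Entailed — 'watch' is an activity; 'was watching' entails that some watching happened, so 'watched' holds.
(b) Not entailed — Marco shattered the lamp, not the snow; the snow belongs to the watching event.
(c) Not entailed — the passage has Marco shattering the lamp, not Sade.
(d) Not entailed — Marco shattered the lamp, not the snow; the snow belongs to the watching event.
(e) Entailed — 'Marco shattered the lamp' is causative; it entails the inchoative 'the lamp shattered'.

(a), (e)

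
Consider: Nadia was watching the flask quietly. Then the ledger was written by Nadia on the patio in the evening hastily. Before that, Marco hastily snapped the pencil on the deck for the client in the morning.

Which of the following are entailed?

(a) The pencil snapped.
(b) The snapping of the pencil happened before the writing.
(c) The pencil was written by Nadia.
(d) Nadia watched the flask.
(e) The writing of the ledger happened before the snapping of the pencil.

(a), (b), (d)

(a) Entailed — 'Marco snapped the pencil' is causative; it entails the inchoative 'the pencil snapped'.
(b) Entailed — the narrative places the snapping before the writing.
(c) Not entailed — Nadia wrote the ledger, not the pencil; the pencil belongs to the snapping event.
(d) Entailed — 'watch' is an activity; 'was watching' entails that some watching happened, so 'watched' holds.
(e) Not entailed — the narrative places the snapping before the writing, not after.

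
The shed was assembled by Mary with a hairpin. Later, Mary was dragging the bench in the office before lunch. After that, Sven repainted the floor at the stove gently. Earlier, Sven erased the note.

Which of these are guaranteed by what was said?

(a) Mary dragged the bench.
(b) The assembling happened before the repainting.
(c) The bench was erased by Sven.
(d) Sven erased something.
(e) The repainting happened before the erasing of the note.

(a) Entailed — 'drag' is an activity; 'was dragging' entails that some dragging happened, so 'dragged' holds.
(b) Entailed — the narrative places the assembling before the repainting.
(c) Not entailed — Sven erased the note, not the bench; the bench belongs to the dragging event.
(d) Entailed — generalizing the patient leaves a sub-description the original still satisfies.
(e) Not entailed — the narrative places the erasing before the repainting, not after.

(a), (b), (d)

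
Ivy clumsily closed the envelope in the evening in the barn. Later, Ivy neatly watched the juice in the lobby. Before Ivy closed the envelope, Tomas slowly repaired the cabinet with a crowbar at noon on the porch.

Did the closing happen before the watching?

The narrative orders the closing before the watching.

yes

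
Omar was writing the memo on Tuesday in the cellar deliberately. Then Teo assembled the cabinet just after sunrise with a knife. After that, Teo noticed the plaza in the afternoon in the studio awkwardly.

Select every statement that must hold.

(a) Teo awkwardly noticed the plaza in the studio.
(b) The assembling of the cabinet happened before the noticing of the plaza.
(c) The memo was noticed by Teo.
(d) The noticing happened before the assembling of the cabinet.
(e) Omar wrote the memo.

(a), (b)

(a) Entailed — every conjunct here is already in the original noticing event.
(b) Entailed — the narrative places the assembling before the noticing.
(c) Not entailed — Teo noticed the plaza, not the memo; the memo belongs to the writing event.
(d) Not entailed — the narrative places the assembling before the noticing, not after.
(e) Not entailed — 'was writing' is progressive on an accomplishment; it does not entail the completed 'wrote'.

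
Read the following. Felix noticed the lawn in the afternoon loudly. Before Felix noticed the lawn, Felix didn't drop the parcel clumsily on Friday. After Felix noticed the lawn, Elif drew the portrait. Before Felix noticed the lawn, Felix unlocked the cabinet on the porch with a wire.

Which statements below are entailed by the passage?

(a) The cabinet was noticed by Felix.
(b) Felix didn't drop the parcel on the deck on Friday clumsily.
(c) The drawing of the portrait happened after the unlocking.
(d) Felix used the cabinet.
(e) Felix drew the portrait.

(a) Not entailed — Felix noticed the lawn, not the cabinet; the cabinet belongs to the unlocking event.
(b) Entailed — under negation, adding a further restriction is entailed: if no such dropping event occurred, none occurred on the deck either.
(c) Entailed — the narrative places the unlocking before the drawing.
(d) Not entailed — the cabinet is the patient, not an instrument — Felix used a wire.
(e) Not entailed — the passage has Elif drawing the portrait, not Felix.

(b), (c)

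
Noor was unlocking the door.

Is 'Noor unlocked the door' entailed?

no

'was unlocking' is progressive; for an accomplishment like 'unlock the door', it doesn't entail completion.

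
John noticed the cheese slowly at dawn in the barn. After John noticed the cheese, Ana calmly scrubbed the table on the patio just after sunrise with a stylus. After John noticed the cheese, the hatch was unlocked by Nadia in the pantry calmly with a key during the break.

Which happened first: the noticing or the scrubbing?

the noticing

The connectives place the noticing before the scrubbing.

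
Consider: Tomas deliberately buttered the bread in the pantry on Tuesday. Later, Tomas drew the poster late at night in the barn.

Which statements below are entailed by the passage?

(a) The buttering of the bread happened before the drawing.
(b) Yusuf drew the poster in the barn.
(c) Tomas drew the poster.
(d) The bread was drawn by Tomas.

(a), (c)

(a) Entailed — the narrative places the buttering before the drawing.
(b) Not entailed — the passage has Tomas drawing the poster, not Yusuf.
(c) Entailed — the original entails any weakening of itself; this just drops 'late at night', 'in the barn'.
(d) Not entailed — Tomas drew the poster, not the bread; the bread belongs to the buttering event.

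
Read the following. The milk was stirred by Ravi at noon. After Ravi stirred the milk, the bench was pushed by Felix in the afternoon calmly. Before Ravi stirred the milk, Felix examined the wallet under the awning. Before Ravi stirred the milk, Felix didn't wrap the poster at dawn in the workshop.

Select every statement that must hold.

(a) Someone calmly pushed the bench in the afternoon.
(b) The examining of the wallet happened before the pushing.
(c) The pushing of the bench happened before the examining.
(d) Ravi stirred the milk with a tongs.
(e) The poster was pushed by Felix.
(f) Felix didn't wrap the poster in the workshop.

(a), (b)

(a) Entailed — every conjunct here is already in the original pushing event.
(b) Entailed — the narrative places the examining before the pushing.
(c) Not entailed — the narrative places the examining before the pushing, not after.
(d) Not entailed — 'with a tongs' adds information not in the original event.
(e) Not entailed — Felix pushed the bench, not the poster; the poster belongs to the wrapping event.
(f) Not entailed — dropping 'at dawn' under negation is not valid — the original leaves open that Felix wrapped the poster some other way.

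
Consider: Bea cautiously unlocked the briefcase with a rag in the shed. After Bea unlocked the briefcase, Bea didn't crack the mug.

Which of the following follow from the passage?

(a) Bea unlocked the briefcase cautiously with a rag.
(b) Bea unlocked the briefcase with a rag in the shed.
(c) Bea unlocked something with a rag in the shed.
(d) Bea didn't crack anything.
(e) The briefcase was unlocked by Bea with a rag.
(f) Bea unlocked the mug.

(a) Entailed — this follows by dropping conjuncts from the unlocking event's description.
(b) Entailed — the original entails any weakening of itself; this just drops 'cautiously'.
(c) Entailed — every conjunct here is already in the original unlocking event.
(d) Not entailed — the original only denies this specific event; Bea may have cracked something else.
(e) Entailed — this follows by dropping conjuncts from the unlocking event's description.
(f) Not entailed — Bea unlocked the briefcase, not the mug; the mug belongs to the cracking event.

(a), (b), (c), (e)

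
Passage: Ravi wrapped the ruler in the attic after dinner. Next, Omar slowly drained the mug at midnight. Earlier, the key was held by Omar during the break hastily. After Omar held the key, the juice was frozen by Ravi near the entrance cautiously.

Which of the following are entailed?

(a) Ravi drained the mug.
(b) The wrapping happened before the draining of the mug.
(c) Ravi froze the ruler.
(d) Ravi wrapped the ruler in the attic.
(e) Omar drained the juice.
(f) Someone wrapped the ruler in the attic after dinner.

(a) Not entailed — the passage has Omar draining the mug, not Ravi.
(b) Entailed — the narrative places the wrapping before the draining.
(c) Not entailed — Ravi froze the juice, not the ruler; the ruler belongs to the wrapping event.
(d) Entailed — this follows by dropping conjuncts from the wrapping event's description.
(e) Not entailed — Omar drained the mug, not the juice; the juice belongs to the freezing event.
(f) Entailed — every conjunct here is already in the original wrapping event.

(b), (d), (f)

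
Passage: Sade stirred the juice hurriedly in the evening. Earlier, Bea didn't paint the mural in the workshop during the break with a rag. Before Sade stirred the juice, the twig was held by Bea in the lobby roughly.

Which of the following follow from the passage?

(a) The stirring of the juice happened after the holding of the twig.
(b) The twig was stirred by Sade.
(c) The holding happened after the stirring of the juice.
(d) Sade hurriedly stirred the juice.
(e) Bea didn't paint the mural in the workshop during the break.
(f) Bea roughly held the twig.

(a) Entailed — the narrative places the holding before the stirring.
(b) Not entailed — Sade stirred the juice, not the twig; the twig belongs to the holding event.
(c) Not entailed — the narrative places the holding before the stirring, not after.
(d) Entailed — this follows by dropping conjuncts from the stirring event's description.
(e) Not entailed — dropping 'with a rag' under negation is not valid — the original leaves open that Bea painted the mural some other way.
(f) Entailed — every conjunct here is already in the original holding event.

(a), (d), (f)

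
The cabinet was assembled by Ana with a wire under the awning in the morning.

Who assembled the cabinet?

Ana

'Ana' marks the agent of the assembling event.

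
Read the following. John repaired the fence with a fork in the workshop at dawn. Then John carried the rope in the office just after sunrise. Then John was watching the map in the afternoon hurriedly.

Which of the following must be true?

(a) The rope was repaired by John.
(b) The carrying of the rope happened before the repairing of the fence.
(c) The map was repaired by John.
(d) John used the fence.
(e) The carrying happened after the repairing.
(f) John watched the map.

(e), (f)

(a) Not entailed — John repaired the fence, not the rope; the rope belongs to the carrying event.
(b) Not entailed — the narrative places the repairing before the carrying, not after.
(c) Not entailed — John repaired the fence, not the map; the map belongs to the watching event.
(d) Not entailed — the fence is the patient, not an instrument — John used a fork.
(e) Entailed — the narrative places the repairing before the carrying.
(f) Entailed — 'watch' is an activity; 'was watching' entails that some watching happened, so 'watched' holds.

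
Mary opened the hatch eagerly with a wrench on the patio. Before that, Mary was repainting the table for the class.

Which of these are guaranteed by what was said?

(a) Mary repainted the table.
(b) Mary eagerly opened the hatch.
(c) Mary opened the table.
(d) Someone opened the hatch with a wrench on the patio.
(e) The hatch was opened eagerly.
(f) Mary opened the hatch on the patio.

(b), (d), (e), (f)

(a) Not entailed — 'was repainting' is progressive on an accomplishment; it does not entail the completed 'repainted'.
(b) Entailed — the original entails any weakening of itself; this just drops 'on the patio', 'with a wrench'.
(c) Not entailed — Mary opened the hatch, not the table; the table belongs to the repainting event.
(d) Entailed — the original entails any weakening of itself; this just drops 'eagerly' and generalizes the agent.
(e) Entailed — this follows by dropping conjuncts from the opening event's description.
(f) Entailed — dropping 'eagerly', 'with a wrench' leaves a sub-description the original still satisfies.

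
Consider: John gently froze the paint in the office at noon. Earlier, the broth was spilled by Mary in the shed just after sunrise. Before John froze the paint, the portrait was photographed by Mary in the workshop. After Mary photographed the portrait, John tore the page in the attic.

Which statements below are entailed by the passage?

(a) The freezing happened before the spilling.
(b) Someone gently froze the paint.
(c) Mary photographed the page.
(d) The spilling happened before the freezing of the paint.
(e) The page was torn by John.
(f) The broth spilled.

(b), (d), (e), (f)

(a) Not entailed — the narrative places the spilling before the freezing, not after.
(b) Entailed — this follows by dropping conjuncts from the freezing event's description.
(c) Not entailed — Mary photographed the portrait, not the page; the page belongs to the tearing event.
(d) Entailed — the narrative places the spilling before the freezing.
(e) Entailed — dropping 'in the attic' leaves a sub-description the original still satisfies.
(f) Entailed — 'Mary spilled the broth' is causative; it entails the inchoative 'the broth spilled'.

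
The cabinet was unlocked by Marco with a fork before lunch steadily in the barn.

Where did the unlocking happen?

'in the barn' marks the location of the unlocking event.

in the barn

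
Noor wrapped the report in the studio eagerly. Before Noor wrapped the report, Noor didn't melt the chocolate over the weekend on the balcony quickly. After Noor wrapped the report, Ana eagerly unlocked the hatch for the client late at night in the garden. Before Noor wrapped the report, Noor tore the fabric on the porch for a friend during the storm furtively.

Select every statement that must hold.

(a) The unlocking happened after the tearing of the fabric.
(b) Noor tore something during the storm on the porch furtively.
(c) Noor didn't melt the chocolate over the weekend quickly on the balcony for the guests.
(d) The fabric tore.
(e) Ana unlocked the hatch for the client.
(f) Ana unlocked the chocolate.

(a), (b), (c), (d), (e)

(a) Entailed — the narrative places the tearing before the unlocking.
(b) Entailed — dropping 'for a friend' and generalizing the patient leaves a sub-description the original still satisfies.
(c) Entailed — under negation, adding a further restriction is entailed: if no such melting event occurred, none occurred for the guests either.
(d) Entailed — 'Noor tore the fabric' is causative; it entails the inchoative 'the fabric tore'.
(e) Entailed — dropping 'in the garden', 'late at night', 'eagerly' leaves a sub-description the original still satisfies.
(f) Not entailed — Ana unlocked the hatch, not the chocolate; the chocolate belongs to the melting event.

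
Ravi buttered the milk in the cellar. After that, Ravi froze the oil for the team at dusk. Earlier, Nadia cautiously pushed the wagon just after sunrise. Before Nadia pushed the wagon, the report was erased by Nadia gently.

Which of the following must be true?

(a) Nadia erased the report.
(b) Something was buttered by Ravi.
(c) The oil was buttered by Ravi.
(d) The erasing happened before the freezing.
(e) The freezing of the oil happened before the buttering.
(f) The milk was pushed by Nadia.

(a), (b), (d)

(a) Entailed — the original entails any weakening of itself; this just drops 'gently'.
(b) Entailed — every conjunct here is already in the original buttering event.
(c) Not entailed — Ravi buttered the milk, not the oil; the oil belongs to the freezing event.
(d) Entailed — the narrative places the erasing before the freezing.
(e) Not entailed — the narrative places the buttering before the freezing, not after.
(f) Not entailed — Nadia pushed the wagon, not the milk; the milk belongs to the buttering event.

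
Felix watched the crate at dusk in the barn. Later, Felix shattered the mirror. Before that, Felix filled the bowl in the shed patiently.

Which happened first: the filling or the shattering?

The connectives place the filling before the shattering.

the filling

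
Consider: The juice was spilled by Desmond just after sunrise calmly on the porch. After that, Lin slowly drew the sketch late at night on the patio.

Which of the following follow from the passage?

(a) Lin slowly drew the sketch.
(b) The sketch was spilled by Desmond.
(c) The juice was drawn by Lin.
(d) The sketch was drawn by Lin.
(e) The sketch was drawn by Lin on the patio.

(a), (d), (e)

(a) Entailed — the original entails any weakening of itself; this just drops 'on the patio', 'late at night'.
(b) Not entailed — Desmond spilled the juice, not the sketch; the sketch belongs to the drawing event.
(c) Not entailed — Lin drew the sketch, not the juice; the juice belongs to the spilling event.
(d) Entailed — this follows by dropping conjuncts from the drawing event's description.
(e) Entailed — the original entails any weakening of itself; this just drops 'late at night', 'slowly'.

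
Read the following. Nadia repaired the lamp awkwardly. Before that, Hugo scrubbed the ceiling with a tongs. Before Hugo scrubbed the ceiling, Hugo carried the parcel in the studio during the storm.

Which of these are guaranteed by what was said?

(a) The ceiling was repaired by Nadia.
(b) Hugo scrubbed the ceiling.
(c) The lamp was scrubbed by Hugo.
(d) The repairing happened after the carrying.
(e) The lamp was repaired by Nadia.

(b), (d), (e)

(a) Not entailed — Nadia repaired the lamp, not the ceiling; the ceiling belongs to the scrubbing event.
(b) Entailed — this follows by dropping conjuncts from the scrubbing event's description.
(c) Not entailed — Hugo scrubbed the ceiling, not the lamp; the lamp belongs to the repairing event.
(d) Entailed — the narrative places the carrying before the repairing.
(e) Entailed — every conjunct here is already in the original repairing event.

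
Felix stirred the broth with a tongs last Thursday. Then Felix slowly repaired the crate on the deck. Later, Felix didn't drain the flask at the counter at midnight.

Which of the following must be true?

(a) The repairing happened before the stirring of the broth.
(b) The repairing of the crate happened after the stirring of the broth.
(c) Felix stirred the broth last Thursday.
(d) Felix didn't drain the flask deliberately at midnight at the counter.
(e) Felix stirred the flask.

(b), (c), (d)

(a) Not entailed — the narrative places the stirring before the repairing, not after.
(b) Entailed — the narrative places the stirring before the repairing.
(c) Entailed — every conjunct here is already in the original stirring event.
(d) Entailed — under negation, adding a further restriction is entailed: if no such draining event occurred, none occurred deliberately either.
(e) Not entailed — Felix stirred the broth, not the flask; the flask belongs to the draining event.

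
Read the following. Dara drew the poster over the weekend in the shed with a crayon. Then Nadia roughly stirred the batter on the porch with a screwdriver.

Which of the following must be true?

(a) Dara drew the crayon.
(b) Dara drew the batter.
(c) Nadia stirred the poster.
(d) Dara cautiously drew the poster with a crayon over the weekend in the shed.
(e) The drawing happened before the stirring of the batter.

(a) Not entailed — the crayon is the instrument, not what was drawn.
(b) Not entailed — Dara drew the poster, not the batter; the batter belongs to the stirring event.
(c) Not entailed — Nadia stirred the batter, not the poster; the poster belongs to the drawing event.
(d) Not entailed — 'cautiously' adds information not in the original event.
(e) Entailed — the narrative places the drawing before the stirring.

(e)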